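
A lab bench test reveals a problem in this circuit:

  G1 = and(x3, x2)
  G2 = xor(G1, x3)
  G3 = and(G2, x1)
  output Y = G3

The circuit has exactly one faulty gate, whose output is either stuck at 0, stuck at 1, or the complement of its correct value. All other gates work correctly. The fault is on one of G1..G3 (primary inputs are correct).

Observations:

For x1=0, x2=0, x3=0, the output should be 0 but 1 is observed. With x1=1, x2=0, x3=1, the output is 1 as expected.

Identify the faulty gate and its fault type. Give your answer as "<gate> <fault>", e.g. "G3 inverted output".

Fault-free values for test 1 (x1=0, x2=0, x3=0): G1=0, G2=0, G3=0, giving Y=0. Observed 1.
Test 1: faults giving observed 1 are {G3 stuck-at-1, G3 inverted output}.
Test 2 (x1=1, x2=0, x3=1): fault-free G1=0, G2=1, G3=1 → 1; observed 1. Eliminates G3 inverted output.
Only G3 stuck-at-1 is consistent with every test.

G3 stuck-at-1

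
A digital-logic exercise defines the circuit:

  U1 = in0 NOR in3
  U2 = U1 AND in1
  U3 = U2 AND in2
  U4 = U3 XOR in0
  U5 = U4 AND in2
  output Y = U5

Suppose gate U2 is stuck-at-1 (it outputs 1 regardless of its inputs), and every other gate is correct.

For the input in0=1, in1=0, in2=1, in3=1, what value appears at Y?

Propagate with U2 forced: U1=0, U2=1 [stuck-at-1], U3=1, U4=0, U5=0.
So Y = 0. (Without the fault it would be 1.)

0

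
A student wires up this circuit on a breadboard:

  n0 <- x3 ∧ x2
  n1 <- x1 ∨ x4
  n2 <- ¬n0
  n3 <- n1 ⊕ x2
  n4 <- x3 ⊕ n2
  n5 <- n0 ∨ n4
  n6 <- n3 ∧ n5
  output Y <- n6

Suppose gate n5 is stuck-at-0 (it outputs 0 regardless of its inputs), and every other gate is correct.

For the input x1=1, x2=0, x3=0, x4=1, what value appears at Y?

0

Propagate with n5 forced: n0=0, n1=1, n2=1, n3=1, n4=1, n5=0 [stuck-at-0], n6=0.
So Y = 0. (Without the fault it would be 1.)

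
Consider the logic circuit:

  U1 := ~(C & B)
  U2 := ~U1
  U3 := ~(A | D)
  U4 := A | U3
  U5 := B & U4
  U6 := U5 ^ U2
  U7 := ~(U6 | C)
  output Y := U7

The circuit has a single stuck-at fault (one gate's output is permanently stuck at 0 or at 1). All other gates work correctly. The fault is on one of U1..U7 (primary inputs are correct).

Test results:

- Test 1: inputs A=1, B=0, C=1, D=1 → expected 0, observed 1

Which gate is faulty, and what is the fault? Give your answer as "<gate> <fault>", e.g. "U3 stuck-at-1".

U7 stuck-at-1

Fault-free values for test 1 (A=1, B=0, C=1, D=1): U1=1, U2=0, U3=0, U4=1, U5=0, U6=0, U7=0, giving Y=0. Observed 1.
Test 1: faults giving observed 1 are {U7 stuck-at-1}.
Only U7 stuck-at-1 is consistent with every test.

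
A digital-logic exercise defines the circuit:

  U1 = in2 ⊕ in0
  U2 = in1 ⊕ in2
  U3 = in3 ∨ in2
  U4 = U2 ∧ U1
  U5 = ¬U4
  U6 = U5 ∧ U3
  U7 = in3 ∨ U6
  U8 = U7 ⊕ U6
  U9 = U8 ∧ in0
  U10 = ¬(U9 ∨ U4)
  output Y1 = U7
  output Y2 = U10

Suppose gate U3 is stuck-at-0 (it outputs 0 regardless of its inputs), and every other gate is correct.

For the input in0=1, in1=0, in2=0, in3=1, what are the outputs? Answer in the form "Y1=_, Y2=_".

Propagate with U3 forced: U1=1, U2=0, U3=0 [stuck-at-0], U4=0, U5=1, U6=0, U7=1, U8=1, U9=1, U10=0.
So the outputs are Y1=1, Y2=0. (Without the fault they would be Y1=1, Y2=1.)

Y1=1, Y2=0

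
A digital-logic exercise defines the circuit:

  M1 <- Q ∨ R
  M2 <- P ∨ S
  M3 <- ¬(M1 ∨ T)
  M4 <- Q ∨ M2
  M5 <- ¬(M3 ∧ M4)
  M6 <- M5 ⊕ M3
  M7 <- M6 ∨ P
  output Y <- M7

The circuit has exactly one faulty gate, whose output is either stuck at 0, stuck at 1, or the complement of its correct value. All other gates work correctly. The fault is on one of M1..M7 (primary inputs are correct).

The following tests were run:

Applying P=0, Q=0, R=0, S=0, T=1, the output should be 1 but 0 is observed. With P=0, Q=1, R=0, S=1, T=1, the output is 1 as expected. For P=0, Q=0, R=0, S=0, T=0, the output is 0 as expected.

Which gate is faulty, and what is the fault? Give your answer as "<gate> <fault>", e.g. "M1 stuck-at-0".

Fault-free values for test 1 (P=0, Q=0, R=0, S=0, T=1): M1=0, M2=0, M3=0, M4=0, M5=1, M6=1, M7=1, giving Y=1. Observed 0.
Test 1: faults giving observed 0 are {M3 stuck-at-1, M3 inverted output, M5 stuck-at-0, M5 inverted output, M6 stuck-at-0, M6 inverted output, M7 stuck-at-0, M7 inverted output}.
Test 2 (P=0, Q=1, R=0, S=1, T=1): fault-free M1=1, M2=1, M3=0, M4=1, M5=1, M6=1, M7=1 → 1; observed 1. Eliminates M5 stuck-at-0, M5 inverted output, M6 stuck-at-0, M6 inverted output, M7 stuck-at-0, M7 inverted output.
Test 3 (P=0, Q=0, R=0, S=0, T=0): fault-free M1=0, M2=0, M3=1, M4=0, M5=1, M6=0, M7=0 → 0; observed 0. Eliminates M3 inverted output.
Only M3 stuck-at-1 is consistent with every test.

M3 stuck-at-1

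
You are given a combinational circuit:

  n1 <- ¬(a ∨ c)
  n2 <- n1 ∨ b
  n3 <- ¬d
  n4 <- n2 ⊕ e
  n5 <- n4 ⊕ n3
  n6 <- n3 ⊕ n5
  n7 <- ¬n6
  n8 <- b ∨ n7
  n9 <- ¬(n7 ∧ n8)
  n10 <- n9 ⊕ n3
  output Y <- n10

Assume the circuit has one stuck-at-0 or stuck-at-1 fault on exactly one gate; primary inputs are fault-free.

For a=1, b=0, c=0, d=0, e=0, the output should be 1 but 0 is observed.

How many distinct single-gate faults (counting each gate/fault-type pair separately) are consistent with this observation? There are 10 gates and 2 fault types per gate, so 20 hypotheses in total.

10

Fault-free: n1=0, n2=0, n3=1, n4=0, n5=1, n6=0, n7=1, n8=1, n9=0, n10=1 → 1. Observed 0.
  n1: stuck-at-1 ✓; others ✗
  n2: stuck-at-1 ✓; others ✗
  n3: stuck-at-0 ✓; others ✗
  n4: stuck-at-1 ✓; others ✗
  n5: stuck-at-0 ✓; others ✗
  n6: stuck-at-1 ✓; others ✗
  n7: stuck-at-0 ✓; others ✗
  n8: stuck-at-0 ✓; others ✗
  n9: stuck-at-1 ✓; others ✗
  n10: stuck-at-0 ✓; others ✗
Consistent faults: {n1 stuck-at-1, n2 stuck-at-1, n3 stuck-at-0, n4 stuck-at-1, n5 stuck-at-0, n6 stuck-at-1, n7 stuck-at-0, n8 stuck-at-0, n9 stuck-at-1, n10 stuck-at-0} — 10 in all.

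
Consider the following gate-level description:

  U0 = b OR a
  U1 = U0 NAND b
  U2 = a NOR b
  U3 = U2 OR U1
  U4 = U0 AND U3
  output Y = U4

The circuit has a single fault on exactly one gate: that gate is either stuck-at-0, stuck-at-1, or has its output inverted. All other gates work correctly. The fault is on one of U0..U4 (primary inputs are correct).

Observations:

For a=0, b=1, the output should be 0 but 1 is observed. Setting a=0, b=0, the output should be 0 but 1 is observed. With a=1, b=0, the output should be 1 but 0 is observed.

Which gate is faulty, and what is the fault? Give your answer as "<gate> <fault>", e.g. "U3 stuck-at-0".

Fault-free values for test 1 (a=0, b=1): U0=1, U1=0, U2=0, U3=0, U4=0, giving Y=0. Observed 1.
Test 1: faults giving observed 1 are {U1 stuck-at-1, U1 inverted output, U2 stuck-at-1, U2 inverted output, U3 stuck-at-1, U3 inverted output, U4 stuck-at-1, U4 inverted output}.
Test 2 (a=0, b=0): fault-free U0=0, U1=1, U2=1, U3=1, U4=0 → 0; observed 1. Eliminates U1 stuck-at-1, U1 inverted output, U2 stuck-at-1, U2 inverted output, U3 stuck-at-1, U3 inverted output.
Test 3 (a=1, b=0): fault-free U0=1, U1=1, U2=0, U3=1, U4=1 → 1; observed 0. Eliminates U4 stuck-at-1.
Only U4 inverted output is consistent with every test.

U4 inverted output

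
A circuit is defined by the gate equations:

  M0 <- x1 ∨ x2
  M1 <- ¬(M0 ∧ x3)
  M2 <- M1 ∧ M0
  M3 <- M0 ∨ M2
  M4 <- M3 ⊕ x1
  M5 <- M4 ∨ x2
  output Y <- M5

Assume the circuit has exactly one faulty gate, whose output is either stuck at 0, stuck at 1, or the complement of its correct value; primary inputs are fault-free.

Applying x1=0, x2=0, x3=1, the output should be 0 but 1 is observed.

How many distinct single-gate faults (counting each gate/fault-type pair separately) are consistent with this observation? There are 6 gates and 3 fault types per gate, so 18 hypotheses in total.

Fault-free: M0=0, M1=1, M2=0, M3=0, M4=0, M5=0 → 0. Observed 1.
  M0: stuck-at-1, inverted output ✓; others ✗
  M1: none of the 3 fault types match ✗
  M2: stuck-at-1, inverted output ✓; others ✗
  M3: stuck-at-1, inverted output ✓; others ✗
  M4: stuck-at-1, inverted output ✓; others ✗
  M5: stuck-at-1, inverted output ✓; others ✗
Consistent faults: {M0 stuck-at-1, M0 inverted output, M2 stuck-at-1, M2 inverted output, M3 stuck-at-1, M3 inverted output, M4 stuck-at-1, M4 inverted output, M5 stuck-at-1, M5 inverted output} — 10 in all.

10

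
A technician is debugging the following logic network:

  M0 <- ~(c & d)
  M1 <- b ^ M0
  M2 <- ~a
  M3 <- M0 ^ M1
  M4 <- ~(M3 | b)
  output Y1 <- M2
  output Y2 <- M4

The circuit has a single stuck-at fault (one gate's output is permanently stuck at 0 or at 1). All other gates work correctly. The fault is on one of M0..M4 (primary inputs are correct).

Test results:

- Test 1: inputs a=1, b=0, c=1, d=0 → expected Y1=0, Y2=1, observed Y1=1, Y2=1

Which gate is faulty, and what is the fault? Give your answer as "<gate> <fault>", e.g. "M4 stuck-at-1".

M2 stuck-at-1

Fault-free values for test 1 (a=1, b=0, c=1, d=0): M0=1, M1=1, M2=0, M3=0, M4=1, giving Y1=0, Y2=1. Observed Y1=1, Y2=1.
Test 1: faults giving observed Y1=1, Y2=1 are {M2 stuck-at-1}.
Only M2 stuck-at-1 is consistent with every test.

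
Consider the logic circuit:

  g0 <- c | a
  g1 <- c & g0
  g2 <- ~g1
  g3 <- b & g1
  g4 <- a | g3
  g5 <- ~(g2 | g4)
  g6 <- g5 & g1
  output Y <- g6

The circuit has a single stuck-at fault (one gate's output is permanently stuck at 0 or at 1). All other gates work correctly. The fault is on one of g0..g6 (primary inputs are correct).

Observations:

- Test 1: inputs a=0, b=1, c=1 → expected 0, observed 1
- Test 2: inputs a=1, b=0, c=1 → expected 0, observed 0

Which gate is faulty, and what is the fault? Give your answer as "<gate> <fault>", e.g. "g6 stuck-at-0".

Fault-free values for test 1 (a=0, b=1, c=1): g0=1, g1=1, g2=0, g3=1, g4=1, g5=0, g6=0, giving Y=0. Observed 1.
Test 1: faults giving observed 1 are {g3 stuck-at-0, g4 stuck-at-0, g5 stuck-at-1, g6 stuck-at-1}.
Test 2 (a=1, b=0, c=1): fault-free g0=1, g1=1, g2=0, g3=0, g4=1, g5=0, g6=0 → 0; observed 0. Eliminates g4 stuck-at-0, g5 stuck-at-1, g6 stuck-at-1.
Only g3 stuck-at-0 is consistent with every test.

g3 stuck-at-0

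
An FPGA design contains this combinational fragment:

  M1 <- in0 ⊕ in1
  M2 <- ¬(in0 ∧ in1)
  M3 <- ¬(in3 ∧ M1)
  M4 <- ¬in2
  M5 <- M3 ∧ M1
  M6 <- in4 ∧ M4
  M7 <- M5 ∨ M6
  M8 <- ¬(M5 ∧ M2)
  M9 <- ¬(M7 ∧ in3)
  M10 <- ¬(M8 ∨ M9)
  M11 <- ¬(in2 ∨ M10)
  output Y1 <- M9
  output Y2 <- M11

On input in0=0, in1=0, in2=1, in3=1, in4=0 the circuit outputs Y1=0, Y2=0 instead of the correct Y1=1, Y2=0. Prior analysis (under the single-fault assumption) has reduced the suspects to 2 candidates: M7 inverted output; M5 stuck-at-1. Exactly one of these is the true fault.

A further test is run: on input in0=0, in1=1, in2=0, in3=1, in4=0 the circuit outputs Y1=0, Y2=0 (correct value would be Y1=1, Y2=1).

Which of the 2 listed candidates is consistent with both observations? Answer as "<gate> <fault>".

M5 stuck-at-1

Evaluate each candidate on input in0=0, in1=1, in2=0, in3=1, in4=0:
  M7 inverted output: M1=1, M2=1, M3=0, M4=1, M5=0, M6=0, M7=1 [inverted output], M8=1, M9=0, M10=0, M11=1 → Y1=0, Y2=1 — eliminated
  M5 stuck-at-1: M1=1, M2=1, M3=0, M4=1, M5=1 [stuck-at-1], M6=0, M7=1, M8=0, M9=0, M10=1, M11=0 → Y1=0, Y2=0 — matches
Only M5 stuck-at-1 reproduces the observed Y1=0, Y2=0.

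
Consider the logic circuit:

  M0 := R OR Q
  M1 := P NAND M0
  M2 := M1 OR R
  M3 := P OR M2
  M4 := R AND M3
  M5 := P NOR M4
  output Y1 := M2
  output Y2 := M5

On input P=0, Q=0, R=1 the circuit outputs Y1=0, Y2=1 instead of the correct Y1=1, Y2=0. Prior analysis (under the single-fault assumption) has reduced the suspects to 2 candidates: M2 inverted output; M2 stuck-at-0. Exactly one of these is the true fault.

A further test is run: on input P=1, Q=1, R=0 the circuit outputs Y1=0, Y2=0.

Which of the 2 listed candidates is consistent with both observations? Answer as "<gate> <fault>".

Evaluate each candidate on input P=1, Q=1, R=0:
  M2 inverted output: M0=1, M1=0, M2=1 [inverted output], M3=1, M4=0, M5=0 → Y1=1, Y2=0 — eliminated
  M2 stuck-at-0: M0=1, M1=0, M2=0 [stuck-at-0], M3=1, M4=0, M5=0 → Y1=0, Y2=0 — matches
Only M2 stuck-at-0 reproduces the observed Y1=0, Y2=0.

M2 stuck-at-0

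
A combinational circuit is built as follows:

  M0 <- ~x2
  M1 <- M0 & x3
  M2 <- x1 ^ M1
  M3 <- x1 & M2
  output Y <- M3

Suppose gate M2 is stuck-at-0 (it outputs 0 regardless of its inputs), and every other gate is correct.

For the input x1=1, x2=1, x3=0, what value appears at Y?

0

Propagate with M2 forced: M0=0, M1=0, M2=0 [stuck-at-0], M3=0.
So Y = 0. (Without the fault it would be 1.)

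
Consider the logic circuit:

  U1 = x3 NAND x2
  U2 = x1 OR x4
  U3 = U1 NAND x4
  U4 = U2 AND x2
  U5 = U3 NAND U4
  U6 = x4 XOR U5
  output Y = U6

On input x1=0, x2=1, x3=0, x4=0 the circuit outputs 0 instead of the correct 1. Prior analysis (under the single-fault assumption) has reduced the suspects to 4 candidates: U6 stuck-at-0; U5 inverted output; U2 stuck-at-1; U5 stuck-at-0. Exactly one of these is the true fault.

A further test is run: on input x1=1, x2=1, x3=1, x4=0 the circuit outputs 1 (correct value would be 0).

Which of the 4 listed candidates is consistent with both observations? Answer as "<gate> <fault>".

U5 inverted output

Evaluate each candidate on input x1=1, x2=1, x3=1, x4=0:
  U6 stuck-at-0: U1=0, U2=1, U3=1, U4=1, U5=0, U6=0 [stuck-at-0] → 0 — eliminated
  U5 inverted output: U1=0, U2=1, U3=1, U4=1, U5=1 [inverted output], U6=1 → 1 — matches
  U2 stuck-at-1: U1=0, U2=1 [stuck-at-1], U3=1, U4=1, U5=0, U6=0 → 0 — eliminated
  U5 stuck-at-0: U1=0, U2=1, U3=1, U4=1, U5=0 [stuck-at-0], U6=0 → 0 — eliminated
Only U5 inverted output reproduces the observed 1.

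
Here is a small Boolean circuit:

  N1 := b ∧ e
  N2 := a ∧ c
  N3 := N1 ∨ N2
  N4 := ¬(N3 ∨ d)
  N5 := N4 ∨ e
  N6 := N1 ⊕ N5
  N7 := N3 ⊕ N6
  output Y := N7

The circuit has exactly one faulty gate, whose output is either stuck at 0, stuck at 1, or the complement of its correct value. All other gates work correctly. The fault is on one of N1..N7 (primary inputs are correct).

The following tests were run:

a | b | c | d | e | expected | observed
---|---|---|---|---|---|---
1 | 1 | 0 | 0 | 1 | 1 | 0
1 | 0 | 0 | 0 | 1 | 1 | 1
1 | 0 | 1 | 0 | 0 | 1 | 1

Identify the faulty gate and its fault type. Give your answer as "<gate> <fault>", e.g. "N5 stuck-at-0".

N3 stuck-at-0

Fault-free values for test 1 (a=1, b=1, c=0, d=0, e=1): N1=1, N2=0, N3=1, N4=0, N5=1, N6=0, N7=1, giving Y=1. Observed 0.
Test 1: faults giving observed 0 are {N3 stuck-at-0, N3 inverted output, N5 stuck-at-0, N5 inverted output, N6 stuck-at-1, N6 inverted output, N7 stuck-at-0, N7 inverted output}.
Test 2 (a=1, b=0, c=0, d=0, e=1): fault-free N1=0, N2=0, N3=0, N4=1, N5=1, N6=1, N7=1 → 1; observed 1. Eliminates N3 inverted output, N5 stuck-at-0, N5 inverted output, N6 inverted output, N7 stuck-at-0, N7 inverted output.
Test 3 (a=1, b=0, c=1, d=0, e=0): fault-free N1=0, N2=1, N3=1, N4=0, N5=0, N6=0, N7=1 → 1; observed 1. Eliminates N6 stuck-at-1.
Only N3 stuck-at-0 is consistent with every test.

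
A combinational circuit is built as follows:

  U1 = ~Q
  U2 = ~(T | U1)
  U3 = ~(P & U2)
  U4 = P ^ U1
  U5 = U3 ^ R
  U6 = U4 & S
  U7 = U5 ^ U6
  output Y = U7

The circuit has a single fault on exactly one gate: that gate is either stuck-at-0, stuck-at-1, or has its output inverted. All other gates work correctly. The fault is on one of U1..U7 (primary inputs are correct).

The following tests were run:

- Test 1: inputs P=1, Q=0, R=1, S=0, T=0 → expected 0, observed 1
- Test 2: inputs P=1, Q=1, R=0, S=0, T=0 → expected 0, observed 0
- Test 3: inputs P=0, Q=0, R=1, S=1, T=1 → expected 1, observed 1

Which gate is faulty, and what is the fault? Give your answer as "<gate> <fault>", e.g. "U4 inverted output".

U2 stuck-at-1

Fault-free values for test 1 (P=1, Q=0, R=1, S=0, T=0): U1=1, U2=0, U3=1, U4=0, U5=0, U6=0, U7=0, giving Y=0. Observed 1.
Test 1: faults giving observed 1 are {U1 stuck-at-0, U1 inverted output, U2 stuck-at-1, U2 inverted output, U3 stuck-at-0, U3 inverted output, U5 stuck-at-1, U5 inverted output, U6 stuck-at-1, U6 inverted output, U7 stuck-at-1, U7 inverted output}.
Test 2 (P=1, Q=1, R=0, S=0, T=0): fault-free U1=0, U2=1, U3=0, U4=1, U5=0, U6=0, U7=0 → 0; observed 0. Eliminates U1 inverted output, U2 inverted output, U3 inverted output, U5 stuck-at-1, U5 inverted output, U6 stuck-at-1, U6 inverted output, U7 stuck-at-1, U7 inverted output.
Test 3 (P=0, Q=0, R=1, S=1, T=1): fault-free U1=1, U2=0, U3=1, U4=1, U5=0, U6=1, U7=1 → 1; observed 1. Eliminates U1 stuck-at-0, U3 stuck-at-0.
Only U2 stuck-at-1 is consistent with every test.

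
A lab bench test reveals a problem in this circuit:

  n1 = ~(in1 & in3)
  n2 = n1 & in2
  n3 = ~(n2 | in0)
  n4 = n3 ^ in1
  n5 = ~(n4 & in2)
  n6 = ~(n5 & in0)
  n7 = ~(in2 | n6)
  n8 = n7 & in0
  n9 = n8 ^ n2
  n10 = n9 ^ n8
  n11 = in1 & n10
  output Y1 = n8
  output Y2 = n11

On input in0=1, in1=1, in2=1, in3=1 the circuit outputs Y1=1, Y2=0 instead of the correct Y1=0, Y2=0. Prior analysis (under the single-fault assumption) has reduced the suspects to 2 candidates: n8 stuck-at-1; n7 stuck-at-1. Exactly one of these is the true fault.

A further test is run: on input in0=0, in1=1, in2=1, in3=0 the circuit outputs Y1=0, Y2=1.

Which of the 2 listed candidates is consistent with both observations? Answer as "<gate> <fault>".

n7 stuck-at-1

Evaluate each candidate on input in0=0, in1=1, in2=1, in3=0:
  n8 stuck-at-1: n1=1, n2=1, n3=0, n4=1, n5=0, n6=1, n7=0, n8=1 [stuck-at-1], n9=0, n10=1, n11=1 → Y1=1, Y2=1 — eliminated
  n7 stuck-at-1: n1=1, n2=1, n3=0, n4=1, n5=0, n6=1, n7=1 [stuck-at-1], n8=0, n9=1, n10=1, n11=1 → Y1=0, Y2=1 — matches
Only n7 stuck-at-1 reproduces the observed Y1=0, Y2=1.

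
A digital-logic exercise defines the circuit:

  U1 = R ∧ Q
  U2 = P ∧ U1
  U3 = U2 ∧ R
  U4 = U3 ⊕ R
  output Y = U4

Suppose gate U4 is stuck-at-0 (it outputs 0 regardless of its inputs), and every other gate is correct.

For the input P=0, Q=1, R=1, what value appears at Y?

Propagate with U4 forced: U1=1, U2=0, U3=0, U4=0 [stuck-at-0].
So Y = 0. (Without the fault it would be 1.)

0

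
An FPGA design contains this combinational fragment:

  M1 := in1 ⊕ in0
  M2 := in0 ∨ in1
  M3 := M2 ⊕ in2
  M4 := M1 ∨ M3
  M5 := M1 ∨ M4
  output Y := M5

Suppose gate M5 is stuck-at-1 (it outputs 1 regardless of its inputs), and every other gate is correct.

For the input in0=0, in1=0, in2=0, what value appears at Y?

1

Propagate with M5 forced: M1=0, M2=0, M3=0, M4=0, M5=1 [stuck-at-1].
So Y = 1. (Without the fault it would be 0.)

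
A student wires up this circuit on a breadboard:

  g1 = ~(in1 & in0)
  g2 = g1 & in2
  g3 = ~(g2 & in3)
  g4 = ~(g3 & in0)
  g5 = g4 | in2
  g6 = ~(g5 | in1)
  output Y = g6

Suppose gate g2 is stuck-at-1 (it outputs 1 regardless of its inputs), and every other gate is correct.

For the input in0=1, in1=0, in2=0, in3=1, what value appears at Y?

Propagate with g2 forced: g1=1, g2=1 [stuck-at-1], g3=0, g4=1, g5=1, g6=0.
So Y = 0. (Without the fault it would be 1.)

0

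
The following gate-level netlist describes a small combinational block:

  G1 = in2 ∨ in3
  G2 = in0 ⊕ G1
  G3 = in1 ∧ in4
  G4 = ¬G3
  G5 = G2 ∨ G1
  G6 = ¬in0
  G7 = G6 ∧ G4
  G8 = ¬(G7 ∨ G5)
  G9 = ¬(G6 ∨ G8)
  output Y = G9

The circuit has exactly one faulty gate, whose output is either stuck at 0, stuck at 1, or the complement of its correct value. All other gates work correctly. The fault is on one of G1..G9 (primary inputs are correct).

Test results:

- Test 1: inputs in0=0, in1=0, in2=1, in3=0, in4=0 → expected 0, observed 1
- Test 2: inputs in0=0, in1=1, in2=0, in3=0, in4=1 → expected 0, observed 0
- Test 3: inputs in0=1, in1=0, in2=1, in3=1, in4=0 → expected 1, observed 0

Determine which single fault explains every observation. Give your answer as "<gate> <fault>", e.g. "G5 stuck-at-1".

G6 inverted output

Fault-free values for test 1 (in0=0, in1=0, in2=1, in3=0, in4=0): G1=1, G2=1, G3=0, G4=1, G5=1, G6=1, G7=1, G8=0, G9=0, giving Y=0. Observed 1.
Test 1: faults giving observed 1 are {G6 stuck-at-0, G6 inverted output, G9 stuck-at-1, G9 inverted output}.
Test 2 (in0=0, in1=1, in2=0, in3=0, in4=1): fault-free G1=0, G2=0, G3=1, G4=0, G5=0, G6=1, G7=0, G8=1, G9=0 → 0; observed 0. Eliminates G9 stuck-at-1, G9 inverted output.
Test 3 (in0=1, in1=0, in2=1, in3=1, in4=0): fault-free G1=1, G2=0, G3=0, G4=1, G5=1, G6=0, G7=0, G8=0, G9=1 → 1; observed 0. Eliminates G6 stuck-at-0.
Only G6 inverted output is consistent with every test.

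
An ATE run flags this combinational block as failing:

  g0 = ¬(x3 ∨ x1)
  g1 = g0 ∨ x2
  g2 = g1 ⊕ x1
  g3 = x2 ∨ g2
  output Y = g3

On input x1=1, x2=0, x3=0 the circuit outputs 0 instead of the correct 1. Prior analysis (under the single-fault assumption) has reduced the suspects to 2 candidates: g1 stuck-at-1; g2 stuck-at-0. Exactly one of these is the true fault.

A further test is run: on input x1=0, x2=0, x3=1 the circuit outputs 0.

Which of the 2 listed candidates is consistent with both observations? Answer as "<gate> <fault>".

g2 stuck-at-0

Evaluate each candidate on input x1=0, x2=0, x3=1:
  g1 stuck-at-1: g0=0, g1=1 [stuck-at-1], g2=1, g3=1 → 1 — eliminated
  g2 stuck-at-0: g0=0, g1=0, g2=0 [stuck-at-0], g3=0 → 0 — matches
Only g2 stuck-at-0 reproduces the observed 0.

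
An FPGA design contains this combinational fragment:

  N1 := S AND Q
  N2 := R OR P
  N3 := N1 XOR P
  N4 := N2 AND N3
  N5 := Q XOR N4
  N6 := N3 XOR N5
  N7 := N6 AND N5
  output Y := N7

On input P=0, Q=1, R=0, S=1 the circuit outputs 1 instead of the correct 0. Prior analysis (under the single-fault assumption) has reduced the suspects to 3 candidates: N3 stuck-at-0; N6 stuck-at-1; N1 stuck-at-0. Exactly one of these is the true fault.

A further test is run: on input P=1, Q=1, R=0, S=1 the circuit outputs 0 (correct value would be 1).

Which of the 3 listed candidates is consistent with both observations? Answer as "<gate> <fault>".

Evaluate each candidate on input P=1, Q=1, R=0, S=1:
  N3 stuck-at-0: N1=1, N2=1, N3=0 [stuck-at-0], N4=0, N5=1, N6=1, N7=1 → 1 — eliminated
  N6 stuck-at-1: N1=1, N2=1, N3=0, N4=0, N5=1, N6=1 [stuck-at-1], N7=1 → 1 — eliminated
  N1 stuck-at-0: N1=0 [stuck-at-0], N2=1, N3=1, N4=1, N5=0, N6=1, N7=0 → 0 — matches
Only N1 stuck-at-0 reproduces the observed 0.

N1 stuck-at-0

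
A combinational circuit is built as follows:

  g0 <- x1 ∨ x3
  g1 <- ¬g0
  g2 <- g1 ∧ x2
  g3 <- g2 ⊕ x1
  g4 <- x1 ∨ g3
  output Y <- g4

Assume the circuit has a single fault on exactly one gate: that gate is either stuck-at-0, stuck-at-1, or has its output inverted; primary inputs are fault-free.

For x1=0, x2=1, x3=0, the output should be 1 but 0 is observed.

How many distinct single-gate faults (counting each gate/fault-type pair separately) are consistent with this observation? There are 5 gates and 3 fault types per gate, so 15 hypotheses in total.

10

Fault-free: g0=0, g1=1, g2=1, g3=1, g4=1 → 1. Observed 0.
  g0: stuck-at-1, inverted output ✓; others ✗
  g1: stuck-at-0, inverted output ✓; others ✗
  g2: stuck-at-0, inverted output ✓; others ✗
  g3: stuck-at-0, inverted output ✓; others ✗
  g4: stuck-at-0, inverted output ✓; others ✗
Consistent faults: {g0 stuck-at-1, g0 inverted output, g1 stuck-at-0, g1 inverted output, g2 stuck-at-0, g2 inverted output, g3 stuck-at-0, g3 inverted output, g4 stuck-at-0, g4 inverted output} — 10 in all.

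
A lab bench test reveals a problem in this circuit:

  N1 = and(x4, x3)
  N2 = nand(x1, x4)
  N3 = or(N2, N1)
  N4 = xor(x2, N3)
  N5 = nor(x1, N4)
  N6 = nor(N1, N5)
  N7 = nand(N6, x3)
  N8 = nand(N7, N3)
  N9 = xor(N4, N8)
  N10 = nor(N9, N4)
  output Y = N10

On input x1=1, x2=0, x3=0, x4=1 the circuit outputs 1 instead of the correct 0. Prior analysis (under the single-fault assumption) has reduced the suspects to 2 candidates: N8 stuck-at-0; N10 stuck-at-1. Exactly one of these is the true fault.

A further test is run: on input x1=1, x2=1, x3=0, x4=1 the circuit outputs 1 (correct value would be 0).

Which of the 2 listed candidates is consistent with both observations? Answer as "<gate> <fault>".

Evaluate each candidate on input x1=1, x2=1, x3=0, x4=1:
  N8 stuck-at-0: N1=0, N2=0, N3=0, N4=1, N5=0, N6=1, N7=1, N8=0 [stuck-at-0], N9=1, N10=0 → 0 — eliminated
  N10 stuck-at-1: N1=0, N2=0, N3=0, N4=1, N5=0, N6=1, N7=1, N8=1, N9=0, N10=1 [stuck-at-1] → 1 — matches
Only N10 stuck-at-1 reproduces the observed 1.

N10 stuck-at-1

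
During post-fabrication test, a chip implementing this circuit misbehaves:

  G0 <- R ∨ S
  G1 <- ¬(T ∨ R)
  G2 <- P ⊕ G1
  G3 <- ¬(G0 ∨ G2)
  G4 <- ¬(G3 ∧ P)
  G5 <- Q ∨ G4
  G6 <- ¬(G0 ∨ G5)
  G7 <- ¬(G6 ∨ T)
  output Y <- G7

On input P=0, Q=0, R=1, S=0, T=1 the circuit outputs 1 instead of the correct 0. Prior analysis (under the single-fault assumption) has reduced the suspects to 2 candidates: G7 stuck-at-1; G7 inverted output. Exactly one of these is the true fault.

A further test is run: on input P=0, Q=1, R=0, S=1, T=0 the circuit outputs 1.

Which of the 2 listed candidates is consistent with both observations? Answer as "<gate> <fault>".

Evaluate each candidate on input P=0, Q=1, R=0, S=1, T=0:
  G7 stuck-at-1: G0=1, G1=1, G2=1, G3=0, G4=1, G5=1, G6=0, G7=1 [stuck-at-1] → 1 — matches
  G7 inverted output: G0=1, G1=1, G2=1, G3=0, G4=1, G5=1, G6=0, G7=0 [inverted output] → 0 — eliminated
Only G7 stuck-at-1 reproduces the observed 1.

G7 stuck-at-1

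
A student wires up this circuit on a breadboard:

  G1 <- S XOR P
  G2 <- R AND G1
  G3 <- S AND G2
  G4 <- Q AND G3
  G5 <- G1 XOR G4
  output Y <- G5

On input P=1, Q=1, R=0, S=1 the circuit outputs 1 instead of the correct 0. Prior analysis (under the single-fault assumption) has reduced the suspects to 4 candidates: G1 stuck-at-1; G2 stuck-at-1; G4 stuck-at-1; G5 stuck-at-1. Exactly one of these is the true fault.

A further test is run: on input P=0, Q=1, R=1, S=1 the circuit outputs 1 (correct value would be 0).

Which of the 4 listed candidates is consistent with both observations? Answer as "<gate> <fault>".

G5 stuck-at-1

Evaluate each candidate on input P=0, Q=1, R=1, S=1:
  G1 stuck-at-1: G1=1 [stuck-at-1], G2=1, G3=1, G4=1, G5=0 → 0 — eliminated
  G2 stuck-at-1: G1=1, G2=1 [stuck-at-1], G3=1, G4=1, G5=0 → 0 — eliminated
  G4 stuck-at-1: G1=1, G2=1, G3=1, G4=1 [stuck-at-1], G5=0 → 0 — eliminated
  G5 stuck-at-1: G1=1, G2=1, G3=1, G4=1, G5=1 [stuck-at-1] → 1 — matches
Only G5 stuck-at-1 reproduces the observed 1.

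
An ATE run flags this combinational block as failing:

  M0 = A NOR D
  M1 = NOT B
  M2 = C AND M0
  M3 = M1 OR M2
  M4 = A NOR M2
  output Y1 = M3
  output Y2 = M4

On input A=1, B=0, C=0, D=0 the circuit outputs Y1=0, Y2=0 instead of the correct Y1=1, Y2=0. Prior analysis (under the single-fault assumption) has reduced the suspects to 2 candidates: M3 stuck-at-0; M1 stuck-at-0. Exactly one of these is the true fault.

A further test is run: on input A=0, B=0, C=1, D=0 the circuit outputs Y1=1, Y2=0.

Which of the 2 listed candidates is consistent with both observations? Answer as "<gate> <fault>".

M1 stuck-at-0

Evaluate each candidate on input A=0, B=0, C=1, D=0:
  M3 stuck-at-0: M0=1, M1=1, M2=1, M3=0 [stuck-at-0], M4=0 → Y1=0, Y2=0 — eliminated
  M1 stuck-at-0: M0=1, M1=0 [stuck-at-0], M2=1, M3=1, M4=0 → Y1=1, Y2=0 — matches
Only M1 stuck-at-0 reproduces the observed Y1=1, Y2=0.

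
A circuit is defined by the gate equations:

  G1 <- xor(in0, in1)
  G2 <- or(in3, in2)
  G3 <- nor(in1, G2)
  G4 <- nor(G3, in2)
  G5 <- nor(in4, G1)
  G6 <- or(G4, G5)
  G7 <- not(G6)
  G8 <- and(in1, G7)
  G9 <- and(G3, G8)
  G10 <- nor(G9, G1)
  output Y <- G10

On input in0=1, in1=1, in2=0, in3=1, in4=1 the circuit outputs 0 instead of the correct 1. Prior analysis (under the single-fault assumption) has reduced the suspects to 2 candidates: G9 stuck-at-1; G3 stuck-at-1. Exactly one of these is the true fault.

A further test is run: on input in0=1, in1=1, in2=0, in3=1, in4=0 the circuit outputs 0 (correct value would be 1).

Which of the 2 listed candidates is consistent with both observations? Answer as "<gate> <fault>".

G9 stuck-at-1

Evaluate each candidate on input in0=1, in1=1, in2=0, in3=1, in4=0:
  G9 stuck-at-1: G1=0, G2=1, G3=0, G4=1, G5=1, G6=1, G7=0, G8=0, G9=1 [stuck-at-1], G10=0 → 0 — matches
  G3 stuck-at-1: G1=0, G2=1, G3=1 [stuck-at-1], G4=0, G5=1, G6=1, G7=0, G8=0, G9=0, G10=1 → 1 — eliminated
Only G9 stuck-at-1 reproduces the observed 0.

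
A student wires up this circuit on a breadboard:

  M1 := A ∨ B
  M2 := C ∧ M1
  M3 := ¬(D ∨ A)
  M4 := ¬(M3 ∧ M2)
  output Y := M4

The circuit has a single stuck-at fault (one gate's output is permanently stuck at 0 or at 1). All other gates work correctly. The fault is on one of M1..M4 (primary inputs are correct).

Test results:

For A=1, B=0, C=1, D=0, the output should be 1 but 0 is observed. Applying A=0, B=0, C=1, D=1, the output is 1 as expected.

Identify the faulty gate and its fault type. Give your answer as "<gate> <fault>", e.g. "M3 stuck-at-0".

Fault-free values for test 1 (A=1, B=0, C=1, D=0): M1=1, M2=1, M3=0, M4=1, giving Y=1. Observed 0.
Test 1: faults giving observed 0 are {M3 stuck-at-1, M4 stuck-at-0}.
Test 2 (A=0, B=0, C=1, D=1): fault-free M1=0, M2=0, M3=0, M4=1 → 1; observed 1. Eliminates M4 stuck-at-0.
Only M3 stuck-at-1 is consistent with every test.

M3 stuck-at-1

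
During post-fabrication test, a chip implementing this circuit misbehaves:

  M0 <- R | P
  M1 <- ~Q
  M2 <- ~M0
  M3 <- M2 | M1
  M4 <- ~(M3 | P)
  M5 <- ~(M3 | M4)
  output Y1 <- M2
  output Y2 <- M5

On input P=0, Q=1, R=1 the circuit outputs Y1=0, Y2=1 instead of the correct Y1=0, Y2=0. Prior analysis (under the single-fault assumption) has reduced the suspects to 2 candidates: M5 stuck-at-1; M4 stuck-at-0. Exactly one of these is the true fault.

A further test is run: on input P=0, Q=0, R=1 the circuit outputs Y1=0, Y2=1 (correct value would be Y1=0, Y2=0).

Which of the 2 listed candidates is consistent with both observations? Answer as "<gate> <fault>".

Evaluate each candidate on input P=0, Q=0, R=1:
  M5 stuck-at-1: M0=1, M1=1, M2=0, M3=1, M4=0, M5=1 [stuck-at-1] → Y1=0, Y2=1 — matches
  M4 stuck-at-0: M0=1, M1=1, M2=0, M3=1, M4=0 [stuck-at-0], M5=0 → Y1=0, Y2=0 — eliminated
Only M5 stuck-at-1 reproduces the observed Y1=0, Y2=1.

M5 stuck-at-1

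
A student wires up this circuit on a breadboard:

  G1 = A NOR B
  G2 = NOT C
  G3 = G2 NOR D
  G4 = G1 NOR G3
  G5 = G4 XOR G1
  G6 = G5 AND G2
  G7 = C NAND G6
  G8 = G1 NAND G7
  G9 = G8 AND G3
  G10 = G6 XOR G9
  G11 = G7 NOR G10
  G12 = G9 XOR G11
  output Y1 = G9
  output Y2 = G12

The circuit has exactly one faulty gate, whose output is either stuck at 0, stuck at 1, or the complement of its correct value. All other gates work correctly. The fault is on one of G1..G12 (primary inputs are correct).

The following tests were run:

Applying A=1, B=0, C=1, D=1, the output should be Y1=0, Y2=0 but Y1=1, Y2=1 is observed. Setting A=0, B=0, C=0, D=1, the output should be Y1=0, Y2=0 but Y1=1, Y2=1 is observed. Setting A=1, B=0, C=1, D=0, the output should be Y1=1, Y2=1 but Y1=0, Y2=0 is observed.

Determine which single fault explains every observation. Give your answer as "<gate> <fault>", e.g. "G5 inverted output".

Fault-free values for test 1 (A=1, B=0, C=1, D=1): G1=0, G2=0, G3=0, G4=1, G5=1, G6=0, G7=1, G8=1, G9=0, G10=0, G11=0, G12=0, giving Y1=0, Y2=0. Observed Y1=1, Y2=1.
Test 1: faults giving observed Y1=1, Y2=1 are {G3 stuck-at-1, G3 inverted output, G9 stuck-at-1, G9 inverted output}.
Test 2 (A=0, B=0, C=0, D=1): fault-free G1=1, G2=1, G3=0, G4=0, G5=1, G6=1, G7=1, G8=0, G9=0, G10=1, G11=0, G12=0 → Y1=0, Y2=0; observed Y1=1, Y2=1. Eliminates G3 stuck-at-1, G3 inverted output.
Test 3 (A=1, B=0, C=1, D=0): fault-free G1=0, G2=0, G3=1, G4=0, G5=0, G6=0, G7=1, G8=1, G9=1, G10=1, G11=0, G12=1 → Y1=1, Y2=1; observed Y1=0, Y2=0. Eliminates G9 stuck-at-1.
Only G9 inverted output is consistent with every test.

G9 inverted output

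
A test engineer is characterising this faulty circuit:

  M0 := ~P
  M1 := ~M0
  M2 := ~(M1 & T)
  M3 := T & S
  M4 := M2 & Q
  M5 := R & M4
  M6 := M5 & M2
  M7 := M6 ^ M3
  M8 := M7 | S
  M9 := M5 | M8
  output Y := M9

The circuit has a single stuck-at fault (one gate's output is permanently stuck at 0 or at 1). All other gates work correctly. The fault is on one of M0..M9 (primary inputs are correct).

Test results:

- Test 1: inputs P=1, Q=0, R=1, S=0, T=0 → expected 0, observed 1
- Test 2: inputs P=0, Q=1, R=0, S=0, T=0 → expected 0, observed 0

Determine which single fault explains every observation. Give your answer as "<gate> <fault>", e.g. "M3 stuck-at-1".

Fault-free values for test 1 (P=1, Q=0, R=1, S=0, T=0): M0=0, M1=1, M2=1, M3=0, M4=0, M5=0, M6=0, M7=0, M8=0, M9=0, giving Y=0. Observed 1.
Test 1: faults giving observed 1 are {M3 stuck-at-1, M4 stuck-at-1, M5 stuck-at-1, M6 stuck-at-1, M7 stuck-at-1, M8 stuck-at-1, M9 stuck-at-1}.
Test 2 (P=0, Q=1, R=0, S=0, T=0): fault-free M0=1, M1=0, M2=1, M3=0, M4=1, M5=0, M6=0, M7=0, M8=0, M9=0 → 0; observed 0. Eliminates M3 stuck-at-1, M5 stuck-at-1, M6 stuck-at-1, M7 stuck-at-1, M8 stuck-at-1, M9 stuck-at-1.
Only M4 stuck-at-1 is consistent with every test.

M4 stuck-at-1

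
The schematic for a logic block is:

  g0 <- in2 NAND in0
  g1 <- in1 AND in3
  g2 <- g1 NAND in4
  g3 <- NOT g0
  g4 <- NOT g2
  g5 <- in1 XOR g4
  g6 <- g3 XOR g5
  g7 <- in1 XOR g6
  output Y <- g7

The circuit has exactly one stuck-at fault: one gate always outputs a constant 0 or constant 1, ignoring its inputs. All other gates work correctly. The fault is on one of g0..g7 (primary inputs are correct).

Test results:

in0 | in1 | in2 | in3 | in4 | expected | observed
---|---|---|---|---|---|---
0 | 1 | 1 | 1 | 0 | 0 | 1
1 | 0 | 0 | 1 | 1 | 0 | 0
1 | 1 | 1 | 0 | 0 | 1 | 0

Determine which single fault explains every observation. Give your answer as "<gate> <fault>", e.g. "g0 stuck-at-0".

Fault-free values for test 1 (in0=0, in1=1, in2=1, in3=1, in4=0): g0=1, g1=1, g2=1, g3=0, g4=0, g5=1, g6=1, g7=0, giving Y=0. Observed 1.
Test 1: faults giving observed 1 are {g0 stuck-at-0, g2 stuck-at-0, g3 stuck-at-1, g4 stuck-at-1, g5 stuck-at-0, g6 stuck-at-0, g7 stuck-at-1}.
Test 2 (in0=1, in1=0, in2=0, in3=1, in4=1): fault-free g0=1, g1=0, g2=1, g3=0, g4=0, g5=0, g6=0, g7=0 → 0; observed 0. Eliminates g0 stuck-at-0, g2 stuck-at-0, g3 stuck-at-1, g4 stuck-at-1, g7 stuck-at-1.
Test 3 (in0=1, in1=1, in2=1, in3=0, in4=0): fault-free g0=0, g1=0, g2=1, g3=1, g4=0, g5=1, g6=0, g7=1 → 1; observed 0. Eliminates g6 stuck-at-0.
Only g5 stuck-at-0 is consistent with every test.

g5 stuck-at-0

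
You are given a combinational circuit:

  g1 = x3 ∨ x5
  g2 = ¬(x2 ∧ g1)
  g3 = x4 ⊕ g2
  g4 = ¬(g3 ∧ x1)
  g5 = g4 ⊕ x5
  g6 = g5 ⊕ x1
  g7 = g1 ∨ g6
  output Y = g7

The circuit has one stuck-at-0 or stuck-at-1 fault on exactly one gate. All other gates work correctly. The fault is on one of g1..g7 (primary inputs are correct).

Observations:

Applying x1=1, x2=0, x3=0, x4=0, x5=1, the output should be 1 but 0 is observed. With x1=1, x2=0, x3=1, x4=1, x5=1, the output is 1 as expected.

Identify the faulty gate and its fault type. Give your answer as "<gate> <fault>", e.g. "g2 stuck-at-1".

Fault-free values for test 1 (x1=1, x2=0, x3=0, x4=0, x5=1): g1=1, g2=1, g3=1, g4=0, g5=1, g6=0, g7=1, giving Y=1. Observed 0.
Test 1: faults giving observed 0 are {g1 stuck-at-0, g7 stuck-at-0}.
Test 2 (x1=1, x2=0, x3=1, x4=1, x5=1): fault-free g1=1, g2=1, g3=0, g4=1, g5=0, g6=1, g7=1 → 1; observed 1. Eliminates g7 stuck-at-0.
Only g1 stuck-at-0 is consistent with every test.

g1 stuck-at-0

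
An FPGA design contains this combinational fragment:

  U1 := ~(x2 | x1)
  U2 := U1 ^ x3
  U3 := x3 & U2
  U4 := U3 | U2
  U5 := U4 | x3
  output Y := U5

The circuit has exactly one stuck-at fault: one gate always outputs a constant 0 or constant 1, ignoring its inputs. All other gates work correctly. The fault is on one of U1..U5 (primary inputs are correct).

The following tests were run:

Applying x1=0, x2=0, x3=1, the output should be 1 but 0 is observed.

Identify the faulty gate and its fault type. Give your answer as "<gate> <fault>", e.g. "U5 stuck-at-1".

U5 stuck-at-0

Fault-free values for test 1 (x1=0, x2=0, x3=1): U1=1, U2=0, U3=0, U4=0, U5=1, giving Y=1. Observed 0.
Test 1: faults giving observed 0 are {U5 stuck-at-0}.
Only U5 stuck-at-0 is consistent with every test.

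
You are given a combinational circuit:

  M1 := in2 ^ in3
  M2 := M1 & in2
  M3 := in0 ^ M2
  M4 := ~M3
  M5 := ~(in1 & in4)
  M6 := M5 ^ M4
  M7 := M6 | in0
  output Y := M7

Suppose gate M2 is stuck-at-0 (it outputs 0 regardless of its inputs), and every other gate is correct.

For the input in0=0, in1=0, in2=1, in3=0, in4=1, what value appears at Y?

Propagate with M2 forced: M1=1, M2=0 [stuck-at-0], M3=0, M4=1, M5=1, M6=0, M7=0.
So Y = 0. (Without the fault it would be 1.)

0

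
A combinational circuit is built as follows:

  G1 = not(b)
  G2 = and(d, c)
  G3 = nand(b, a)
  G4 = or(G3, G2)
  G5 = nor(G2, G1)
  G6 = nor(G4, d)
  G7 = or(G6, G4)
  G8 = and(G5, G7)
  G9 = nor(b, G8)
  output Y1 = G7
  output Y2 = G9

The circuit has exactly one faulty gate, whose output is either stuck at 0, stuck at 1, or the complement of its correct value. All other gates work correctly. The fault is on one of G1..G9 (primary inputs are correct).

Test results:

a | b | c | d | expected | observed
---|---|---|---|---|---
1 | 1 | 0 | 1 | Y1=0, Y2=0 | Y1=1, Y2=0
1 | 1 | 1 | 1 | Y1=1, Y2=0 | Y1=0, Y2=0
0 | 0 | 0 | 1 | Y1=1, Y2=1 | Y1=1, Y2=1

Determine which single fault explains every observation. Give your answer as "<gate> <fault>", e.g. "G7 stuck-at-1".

G2 inverted output

Fault-free values for test 1 (a=1, b=1, c=0, d=1): G1=0, G2=0, G3=0, G4=0, G5=1, G6=0, G7=0, G8=0, G9=0, giving Y1=0, Y2=0. Observed Y1=1, Y2=0.
Test 1: faults giving observed Y1=1, Y2=0 are {G2 stuck-at-1, G2 inverted output, G3 stuck-at-1, G3 inverted output, G4 stuck-at-1, G4 inverted output, G6 stuck-at-1, G6 inverted output, G7 stuck-at-1, G7 inverted output}.
Test 2 (a=1, b=1, c=1, d=1): fault-free G1=0, G2=1, G3=0, G4=1, G5=0, G6=0, G7=1, G8=0, G9=0 → Y1=1, Y2=0; observed Y1=0, Y2=0. Eliminates G2 stuck-at-1, G3 stuck-at-1, G3 inverted output, G4 stuck-at-1, G6 stuck-at-1, G6 inverted output, G7 stuck-at-1.
Test 3 (a=0, b=0, c=0, d=1): fault-free G1=1, G2=0, G3=1, G4=1, G5=0, G6=0, G7=1, G8=0, G9=1 → Y1=1, Y2=1; observed Y1=1, Y2=1. Eliminates G4 inverted output, G7 inverted output.
Only G2 inverted output is consistent with every test.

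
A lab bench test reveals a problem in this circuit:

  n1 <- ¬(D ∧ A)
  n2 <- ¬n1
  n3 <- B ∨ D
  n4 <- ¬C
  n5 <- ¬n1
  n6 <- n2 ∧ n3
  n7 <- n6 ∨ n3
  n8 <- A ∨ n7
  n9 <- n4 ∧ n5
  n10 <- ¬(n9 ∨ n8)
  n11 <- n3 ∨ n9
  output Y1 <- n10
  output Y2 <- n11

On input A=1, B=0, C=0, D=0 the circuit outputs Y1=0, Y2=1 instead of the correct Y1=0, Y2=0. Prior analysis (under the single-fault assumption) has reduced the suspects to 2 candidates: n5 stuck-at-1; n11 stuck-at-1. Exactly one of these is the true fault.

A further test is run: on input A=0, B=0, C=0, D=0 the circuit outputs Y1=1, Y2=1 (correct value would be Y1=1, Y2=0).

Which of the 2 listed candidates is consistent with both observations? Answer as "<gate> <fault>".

Evaluate each candidate on input A=0, B=0, C=0, D=0:
  n5 stuck-at-1: n1=1, n2=0, n3=0, n4=1, n5=1 [stuck-at-1], n6=0, n7=0, n8=0, n9=1, n10=0, n11=1 → Y1=0, Y2=1 — eliminated
  n11 stuck-at-1: n1=1, n2=0, n3=0, n4=1, n5=0, n6=0, n7=0, n8=0, n9=0, n10=1, n11=1 [stuck-at-1] → Y1=1, Y2=1 — matches
Only n11 stuck-at-1 reproduces the observed Y1=1, Y2=1.

n11 stuck-at-1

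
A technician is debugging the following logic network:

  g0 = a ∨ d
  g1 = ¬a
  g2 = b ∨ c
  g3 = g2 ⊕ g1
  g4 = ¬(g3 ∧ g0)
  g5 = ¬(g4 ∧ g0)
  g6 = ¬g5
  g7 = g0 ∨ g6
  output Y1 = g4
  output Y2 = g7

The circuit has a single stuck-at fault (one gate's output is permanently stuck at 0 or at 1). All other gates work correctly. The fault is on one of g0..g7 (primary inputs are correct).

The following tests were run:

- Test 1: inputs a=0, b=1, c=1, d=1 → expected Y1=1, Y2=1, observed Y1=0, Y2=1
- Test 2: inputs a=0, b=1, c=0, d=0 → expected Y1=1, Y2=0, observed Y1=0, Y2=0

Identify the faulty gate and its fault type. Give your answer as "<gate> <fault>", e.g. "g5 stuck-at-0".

Fault-free values for test 1 (a=0, b=1, c=1, d=1): g0=1, g1=1, g2=1, g3=0, g4=1, g5=0, g6=1, g7=1, giving Y1=1, Y2=1. Observed Y1=0, Y2=1.
Test 1: faults giving observed Y1=0, Y2=1 are {g1 stuck-at-0, g2 stuck-at-0, g3 stuck-at-1, g4 stuck-at-0}.
Test 2 (a=0, b=1, c=0, d=0): fault-free g0=0, g1=1, g2=1, g3=0, g4=1, g5=1, g6=0, g7=0 → Y1=1, Y2=0; observed Y1=0, Y2=0. Eliminates g1 stuck-at-0, g2 stuck-at-0, g3 stuck-at-1.
Only g4 stuck-at-0 is consistent with every test.

g4 stuck-at-0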